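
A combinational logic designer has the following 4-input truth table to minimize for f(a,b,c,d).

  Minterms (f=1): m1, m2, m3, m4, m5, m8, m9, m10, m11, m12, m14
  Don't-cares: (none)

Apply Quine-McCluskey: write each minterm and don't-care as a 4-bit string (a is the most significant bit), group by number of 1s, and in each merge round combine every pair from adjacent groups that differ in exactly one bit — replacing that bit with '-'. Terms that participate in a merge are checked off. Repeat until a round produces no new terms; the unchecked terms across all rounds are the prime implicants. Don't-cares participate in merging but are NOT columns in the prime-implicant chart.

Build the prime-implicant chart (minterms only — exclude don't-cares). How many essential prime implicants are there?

Round 0: 0001✓ 0010✓ 0011✓ 0100✓ 0101✓ 1000✓ 1001✓ 1010✓ 1011✓ 1100✓ 1110✓
Round 1: -001✓ -010✓ -011✓ -100 0-01 00-1✓ 001-✓ 010- 1-00✓ 1-10✓ 10-0✓ 10-1✓ 100-✓ 101-✓ 11-0✓
Round 2: -0-1 -01- 1--0 10--
PIs = {-0-1, -01-, -100, 0-01, 010-, 1--0, 10--}
Coverage chart:
  m1: -0-1,0-01
  m2: -01- ←essential
  m3: -0-1,-01-
  m4: -100,010-
  m5: 0-01,010-
  m8: 1--0,10--
  m9: -0-1,10--
  m10: -01-,1--0,10--
  m11: -0-1,-01-,10--
  m12: -100,1--0
  m14: 1--0 ←essential
Essential: -01-, 1--0

2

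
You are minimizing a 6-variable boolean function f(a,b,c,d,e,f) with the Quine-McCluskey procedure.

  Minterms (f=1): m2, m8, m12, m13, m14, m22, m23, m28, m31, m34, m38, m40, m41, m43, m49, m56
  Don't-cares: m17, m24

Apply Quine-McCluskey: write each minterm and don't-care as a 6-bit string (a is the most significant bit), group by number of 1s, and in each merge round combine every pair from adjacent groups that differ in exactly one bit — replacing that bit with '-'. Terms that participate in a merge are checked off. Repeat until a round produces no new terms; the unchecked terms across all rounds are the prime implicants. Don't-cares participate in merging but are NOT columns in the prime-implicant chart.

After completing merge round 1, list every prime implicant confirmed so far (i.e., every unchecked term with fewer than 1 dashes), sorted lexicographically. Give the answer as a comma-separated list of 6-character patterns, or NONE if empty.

NONE

size-2^0 implicants → 000010(✓)  001000(✓)  001100(✓)  001101(✓)  001110(✓)  010001(✓)  010110(✓)  010111(✓)  011000(✓)  011100(✓)  011111(✓)  100010(✓)  100110(✓)  101000(✓)  101001(✓)  101011(✓)  110001(✓)  111000(✓)
size-2^1 implicants → -00010  -01000(✓)  -10001  -11000(✓)  0-1000(✓)  0-1100(✓)  001-00(✓)  0011-0  00110-  01-111  01011-  011-00(✓)  1-1000(✓)  100-10  1010-1  10100-
size-2^2 implicants → --1000  0-1-00
Unchecked terms (primes): --1000, -00010, -10001, 0-1-00, 0011-0, 00110-, 01-111, 01011-, 100-10, 1010-1, 10100-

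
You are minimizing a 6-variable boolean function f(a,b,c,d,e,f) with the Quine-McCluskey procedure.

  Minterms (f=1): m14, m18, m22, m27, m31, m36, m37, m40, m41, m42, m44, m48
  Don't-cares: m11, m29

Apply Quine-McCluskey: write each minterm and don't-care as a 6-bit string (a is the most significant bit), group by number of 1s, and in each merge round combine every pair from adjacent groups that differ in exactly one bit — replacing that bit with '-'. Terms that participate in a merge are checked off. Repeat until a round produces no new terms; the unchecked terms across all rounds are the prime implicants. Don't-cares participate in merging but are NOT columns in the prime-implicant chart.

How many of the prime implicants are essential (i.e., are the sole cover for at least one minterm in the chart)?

[col 0] 001011*, 001110, 010010*, 010110*, 011011*, 011101*, 011111*, 100100*, 100101*, 101000*, 101001*, 101010*, 101100*, 110000
[col 1] 0-1011, 010-10, 011-11, 0111-1, 10-100, 10010-, 101-00, 1010-0, 10100-
Prime implicants: 0-1011, 001110, 010-10, 011-11, 0111-1, 10-100, 10010-, 101-00, 1010-0, 10100-, 110000
PI chart (minterm → PIs covering it):
  14 | 001110  (sole → essential)
  18 | 010-10  (sole → essential)
  22 | 010-10  (sole → essential)
  27 | 0-1011,011-11
  31 | 011-11,0111-1
  36 | 10-100,10010-
  37 | 10010-  (sole → essential)
  40 | 101-00,1010-0,10100-
  41 | 10100-  (sole → essential)
  42 | 1010-0  (sole → essential)
  44 | 10-100,101-00
  48 | 110000  (sole → essential)
Essential prime implicants: 001110, 010-10, 10010-, 1010-0, 10100-, 110000

6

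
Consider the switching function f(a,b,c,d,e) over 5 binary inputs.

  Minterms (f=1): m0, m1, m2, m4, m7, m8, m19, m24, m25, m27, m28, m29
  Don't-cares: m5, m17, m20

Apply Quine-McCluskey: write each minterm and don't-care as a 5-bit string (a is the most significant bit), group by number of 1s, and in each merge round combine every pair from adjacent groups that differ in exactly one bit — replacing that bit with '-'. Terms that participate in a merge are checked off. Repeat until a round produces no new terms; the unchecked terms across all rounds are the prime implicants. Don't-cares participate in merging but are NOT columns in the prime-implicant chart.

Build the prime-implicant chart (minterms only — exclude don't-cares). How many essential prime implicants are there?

[col 0] 00000*, 00001*, 00010*, 00100*, 00101*, 00111*, 01000*, 10001*, 10011*, 10100*, 11000*, 11001*, 11011*, 11100*, 11101*
[col 1] -0001, -0100, -1000, 0-000, 00-00*, 00-01*, 000-0, 0000-*, 001-1, 0010-*, 1-001*, 1-011*, 1-100, 100-1*, 11-00*, 11-01*, 110-1*, 1100-*, 1110-*
[col 2] 00-0-, 1-0-1, 11-0-
Prime implicants: -0001, -0100, -1000, 0-000, 00-0-, 000-0, 001-1, 1-0-1, 1-100, 11-0-
PI chart (minterm → PIs covering it):
  0 | 0-000,00-0-,000-0
  1 | -0001,00-0-
  2 | 000-0  (sole → essential)
  4 | -0100,00-0-
  7 | 001-1  (sole → essential)
  8 | -1000,0-000
  19 | 1-0-1  (sole → essential)
  24 | -1000,11-0-
  25 | 1-0-1,11-0-
  27 | 1-0-1  (sole → essential)
  28 | 1-100,11-0-
  29 | 11-0-  (sole → essential)
Essential prime implicants: 000-0, 001-1, 1-0-1, 11-0-

4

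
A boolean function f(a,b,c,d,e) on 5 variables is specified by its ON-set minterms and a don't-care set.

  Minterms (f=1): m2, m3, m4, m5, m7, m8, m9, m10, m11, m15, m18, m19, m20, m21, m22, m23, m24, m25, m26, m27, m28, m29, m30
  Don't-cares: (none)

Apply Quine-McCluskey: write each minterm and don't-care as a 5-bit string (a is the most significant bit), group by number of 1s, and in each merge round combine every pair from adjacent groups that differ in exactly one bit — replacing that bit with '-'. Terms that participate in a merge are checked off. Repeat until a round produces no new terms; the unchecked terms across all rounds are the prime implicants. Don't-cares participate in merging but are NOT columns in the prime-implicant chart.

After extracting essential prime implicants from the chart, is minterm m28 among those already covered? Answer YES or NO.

NO

Round 0: 00010✓ 00011✓ 00100✓ 00101✓ 00111✓ 01000✓ 01001✓ 01010✓ 01011✓ 01111✓ 10010✓ 10011✓ 10100✓ 10101✓ 10110✓ 10111✓ 11000✓ 11001✓ 11010✓ 11011✓ 11100✓ 11101✓ 11110✓
Round 1: -0010✓ -0011✓ -0100✓ -0101✓ -0111✓ -1000✓ -1001✓ -1010✓ -1011✓ 0-010✓ 0-011✓ 0-111✓ 00-11✓ 0001-✓ 001-1✓ 0010-✓ 01-11✓ 010-0✓ 010-1✓ 0100-✓ 0101-✓ 1-010✓ 1-011✓ 1-100✓ 1-101✓ 1-110✓ 10-10✓ 10-11✓ 1001-✓ 101-0✓ 101-1✓ 1010-✓ 1011-✓ 11-00✓ 11-01✓ 11-10✓ 110-0✓ 110-1✓ 1100-✓ 1101-✓ 111-0✓ 1110-✓
Round 2: --010✓ --011✓ -0-11 -001-✓ -01-1 -010- -10-0✓ -10-1✓ -100-✓ -101-✓ 0--11 0-01-✓ 010--✓ 1--10 1-01-✓ 1-1-0 1-10- 10-1- 101-- 11--0 11-0- 110--✓
Round 3: --01- -10--
PIs = {--01-, -0-11, -01-1, -010-, -10--, 0--11, 1--10, 1-1-0, 1-10-, 10-1-, 101--, 11--0, 11-0-}
Coverage chart:
  m2: --01- ←essential
  m3: --01-,-0-11,0--11
  m4: -010- ←essential
  m5: -01-1,-010-
  m7: -0-11,-01-1,0--11
  m8: -10-- ←essential
  m9: -10-- ←essential
  m10: --01-,-10--
  m11: --01-,-10--,0--11
  m15: 0--11 ←essential
  m18: --01-,1--10,10-1-
  m19: --01-,-0-11,10-1-
  m20: -010-,1-1-0,1-10-,101--
  m21: -01-1,-010-,1-10-,101--
  m22: 1--10,1-1-0,10-1-,101--
  m23: -0-11,-01-1,10-1-,101--
  m24: -10--,11--0,11-0-
  m25: -10--,11-0-
  m26: --01-,-10--,1--10,11--0
  m27: --01-,-10--
  m28: 1-1-0,1-10-,11--0,11-0-
  m29: 1-10-,11-0-
  m30: 1--10,1-1-0,11--0
Essential: --01-, -010-, -10--, 0--11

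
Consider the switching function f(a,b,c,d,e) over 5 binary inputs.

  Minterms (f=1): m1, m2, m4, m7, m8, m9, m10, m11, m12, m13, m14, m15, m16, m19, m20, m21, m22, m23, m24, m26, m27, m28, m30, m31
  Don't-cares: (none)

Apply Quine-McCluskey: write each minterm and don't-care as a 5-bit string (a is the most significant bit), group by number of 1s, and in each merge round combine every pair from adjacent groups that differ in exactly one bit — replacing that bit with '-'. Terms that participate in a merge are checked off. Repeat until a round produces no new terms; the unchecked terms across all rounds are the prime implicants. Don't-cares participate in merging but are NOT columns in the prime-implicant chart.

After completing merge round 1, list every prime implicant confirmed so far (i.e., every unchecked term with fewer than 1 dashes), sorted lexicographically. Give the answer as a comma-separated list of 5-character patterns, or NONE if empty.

NONE

[col 0] 00001*, 00010*, 00100*, 00111*, 01000*, 01001*, 01010*, 01011*, 01100*, 01101*, 01110*, 01111*, 10000*, 10011*, 10100*, 10101*, 10110*, 10111*, 11000*, 11010*, 11011*, 11100*, 11110*, 11111*
[col 1] -0100*, -0111*, -1000*, -1010*, -1011*, -1100*, -1110*, -1111*, 0-001, 0-010, 0-100*, 0-111*, 01-00*, 01-01*, 01-10*, 01-11*, 010-0*, 010-1*, 0100-*, 0101-*, 011-0*, 011-1*, 0110-*, 0111-*, 1-000*, 1-011*, 1-100*, 1-110*, 1-111*, 10-00*, 10-11*, 101-0*, 101-1*, 1010-*, 1011-*, 11-00*, 11-10*, 11-11*, 110-0*, 1101-*, 111-0*, 1111-*
[col 2] --100, --111, -1-00*, -1-10*, -1-11*, -10-0*, -101-*, -11-0*, -111-*, 01--0*, 01--1*, 01-0-*, 01-1-*, 010--*, 011--*, 1--00, 1--11, 1-1-0, 1-11-, 101--, 11--0*, 11-1-*
[col 3] -1--0, -1-1-, 01---
Prime implicants: --100, --111, -1--0, -1-1-, 0-001, 0-010, 01---, 1--00, 1--11, 1-1-0, 1-11-, 101--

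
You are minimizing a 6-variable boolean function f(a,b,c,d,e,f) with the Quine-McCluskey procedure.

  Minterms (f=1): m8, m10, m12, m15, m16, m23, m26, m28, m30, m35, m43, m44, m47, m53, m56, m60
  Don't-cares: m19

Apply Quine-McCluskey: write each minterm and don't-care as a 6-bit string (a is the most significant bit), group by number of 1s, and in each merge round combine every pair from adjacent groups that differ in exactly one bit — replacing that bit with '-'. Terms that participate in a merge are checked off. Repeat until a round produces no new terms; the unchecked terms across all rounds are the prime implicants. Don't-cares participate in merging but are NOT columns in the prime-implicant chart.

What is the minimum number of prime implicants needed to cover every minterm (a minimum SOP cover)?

size-2^0 implicants → 001000(✓)  001010(✓)  001100(✓)  001111(✓)  010000  010011(✓)  010111(✓)  011010(✓)  011100(✓)  011110(✓)  100011(✓)  101011(✓)  101100(✓)  101111(✓)  110101  111000(✓)  111100(✓)
size-2^1 implicants → -01100(✓)  -01111  -11100(✓)  0-1010  0-1100(✓)  001-00  0010-0  010-11  011-10  0111-0  1-1100(✓)  10-011  101-11  111-00
size-2^2 implicants → --1100
Unchecked terms (primes): --1100, -01111, 0-1010, 001-00, 0010-0, 010-11, 010000, 011-10, 0111-0, 10-011, 101-11, 110101, 111-00
Minterm coverage:
  m8 ⊆ 001-00,0010-0
  m10 ⊆ 0-1010,0010-0
  m12 ⊆ --1100,001-00
  m15 ⊆ -01111 [E]
  m16 ⊆ 010000 [E]
  m23 ⊆ 010-11 [E]
  m26 ⊆ 0-1010,011-10
  m28 ⊆ --1100,0111-0
  m30 ⊆ 011-10,0111-0
  m35 ⊆ 10-011 [E]
  m43 ⊆ 10-011,101-11
  m44 ⊆ --1100 [E]
  m47 ⊆ -01111,101-11
  m53 ⊆ 110101 [E]
  m56 ⊆ 111-00 [E]
  m60 ⊆ --1100,111-00
E = {--1100, -01111, 010-11, 010000, 10-011, 110101, 111-00}
Petrick residual → 0010-0, 011-10
Cover = cde'f' + b'cdef + a'b'cd'f' + a'bc'ef + a'bc'd'e'f' + a'bcef' + ab'd'ef + abc'de'f + abce'f'  |cover|=9

9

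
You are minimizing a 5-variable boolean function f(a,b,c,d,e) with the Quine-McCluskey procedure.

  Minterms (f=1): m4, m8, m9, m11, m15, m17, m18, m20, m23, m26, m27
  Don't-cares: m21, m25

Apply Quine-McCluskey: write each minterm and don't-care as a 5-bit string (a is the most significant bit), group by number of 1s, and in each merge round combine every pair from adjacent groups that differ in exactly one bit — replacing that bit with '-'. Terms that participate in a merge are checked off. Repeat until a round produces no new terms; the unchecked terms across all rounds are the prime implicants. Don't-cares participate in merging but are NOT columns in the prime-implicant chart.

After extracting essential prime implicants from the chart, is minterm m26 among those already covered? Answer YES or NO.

YES

size-2^0 implicants → 00100(✓)  01000(✓)  01001(✓)  01011(✓)  01111(✓)  10001(✓)  10010(✓)  10100(✓)  10101(✓)  10111(✓)  11001(✓)  11010(✓)  11011(✓)
size-2^1 implicants → -0100  -1001(✓)  -1011(✓)  01-11  010-1(✓)  0100-  1-001  1-010  10-01  101-1  1010-  110-1(✓)  1101-
size-2^2 implicants → -10-1
Unchecked terms (primes): -0100, -10-1, 01-11, 0100-, 1-001, 1-010, 10-01, 101-1, 1010-, 1101-
Minterm coverage:
  m4 ⊆ -0100 [E]
  m8 ⊆ 0100- [E]
  m9 ⊆ -10-1,0100-
  m11 ⊆ -10-1,01-11
  m15 ⊆ 01-11 [E]
  m17 ⊆ 1-001,10-01
  m18 ⊆ 1-010 [E]
  m20 ⊆ -0100,1010-
  m23 ⊆ 101-1 [E]
  m26 ⊆ 1-010,1101-
  m27 ⊆ -10-1,1101-
E = {-0100, 01-11, 0100-, 1-010, 101-1}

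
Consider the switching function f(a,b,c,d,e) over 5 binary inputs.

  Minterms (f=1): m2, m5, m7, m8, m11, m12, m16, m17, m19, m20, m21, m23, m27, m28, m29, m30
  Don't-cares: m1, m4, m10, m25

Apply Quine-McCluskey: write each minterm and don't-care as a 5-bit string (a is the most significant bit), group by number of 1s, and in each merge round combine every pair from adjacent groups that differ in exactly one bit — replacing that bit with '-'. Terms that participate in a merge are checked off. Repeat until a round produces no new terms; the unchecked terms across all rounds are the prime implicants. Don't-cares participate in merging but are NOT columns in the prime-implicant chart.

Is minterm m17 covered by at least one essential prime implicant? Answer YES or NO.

YES

[col 0] 00001*, 00010*, 00100*, 00101*, 00111*, 01000*, 01010*, 01011*, 01100*, 10000*, 10001*, 10011*, 10100*, 10101*, 10111*, 11001*, 11011*, 11100*, 11101*, 11110*
[col 1] -0001*, -0100*, -0101*, -0111*, -1011, -1100*, 0-010, 0-100*, 00-01*, 001-1*, 0010-*, 01-00, 010-0, 0101-, 1-001*, 1-011*, 1-100*, 1-101*, 10-00*, 10-01*, 10-11*, 100-1*, 1000-*, 101-1*, 1010-*, 11-01*, 110-1*, 111-0, 1110-*
[col 2] --100, -0-01, -01-1, -010-, 1--01, 1-0-1, 1-10-, 10--1, 10-0-
Prime implicants: --100, -0-01, -01-1, -010-, -1011, 0-010, 01-00, 010-0, 0101-, 1--01, 1-0-1, 1-10-, 10--1, 10-0-, 111-0
PI chart (minterm → PIs covering it):
  2 | 0-010  (sole → essential)
  5 | -0-01,-01-1,-010-
  7 | -01-1  (sole → essential)
  8 | 01-00,010-0
  11 | -1011,0101-
  12 | --100,01-00
  16 | 10-0-  (sole → essential)
  17 | -0-01,1--01,1-0-1,10--1,10-0-
  19 | 1-0-1,10--1
  20 | --100,-010-,1-10-,10-0-
  21 | -0-01,-01-1,-010-,1--01,1-10-,10--1,10-0-
  23 | -01-1,10--1
  27 | -1011,1-0-1
  28 | --100,1-10-,111-0
  29 | 1--01,1-10-
  30 | 111-0  (sole → essential)
Essential prime implicants: -01-1, 0-010, 10-0-, 111-0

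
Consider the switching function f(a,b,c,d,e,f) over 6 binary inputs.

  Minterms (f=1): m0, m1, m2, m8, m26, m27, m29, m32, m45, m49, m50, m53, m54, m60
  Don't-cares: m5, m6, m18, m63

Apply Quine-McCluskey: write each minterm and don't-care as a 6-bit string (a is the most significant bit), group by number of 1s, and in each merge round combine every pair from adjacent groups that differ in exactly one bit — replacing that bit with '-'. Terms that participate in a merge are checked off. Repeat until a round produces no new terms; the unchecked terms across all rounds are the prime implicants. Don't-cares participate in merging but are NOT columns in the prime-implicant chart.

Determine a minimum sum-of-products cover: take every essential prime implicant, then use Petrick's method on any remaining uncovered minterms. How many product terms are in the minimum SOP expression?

size-2^0 implicants → 000000(✓)  000001(✓)  000010(✓)  000101(✓)  000110(✓)  001000(✓)  010010(✓)  011010(✓)  011011(✓)  011101  100000(✓)  101101  110001(✓)  110010(✓)  110101(✓)  110110(✓)  111100  111111
size-2^1 implicants → -00000  -10010  0-0010  00-000  000-01  000-10  0000-0  00000-  01-010  01101-  110-01  110-10
Unchecked terms (primes): -00000, -10010, 0-0010, 00-000, 000-01, 000-10, 0000-0, 00000-, 01-010, 01101-, 011101, 101101, 110-01, 110-10, 111100, 111111
Minterm coverage:
  m0 ⊆ -00000,00-000,0000-0,00000-
  m1 ⊆ 000-01,00000-
  m2 ⊆ 0-0010,000-10,0000-0
  m8 ⊆ 00-000 [E]
  m26 ⊆ 01-010,01101-
  m27 ⊆ 01101- [E]
  m29 ⊆ 011101 [E]
  m32 ⊆ -00000 [E]
  m45 ⊆ 101101 [E]
  m49 ⊆ 110-01 [E]
  m50 ⊆ -10010,110-10
  m53 ⊆ 110-01 [E]
  m54 ⊆ 110-10 [E]
  m60 ⊆ 111100 [E]
E = {-00000, 00-000, 01101-, 011101, 101101, 110-01, 110-10, 111100}
Petrick residual → 0-0010, 000-01
Cover = b'c'd'e'f' + a'c'd'ef' + a'b'd'e'f' + a'b'c'e'f + a'bcd'e + a'bcde'f + ab'cde'f + abc'e'f + abc'ef' + abcde'f'  |cover|=10

10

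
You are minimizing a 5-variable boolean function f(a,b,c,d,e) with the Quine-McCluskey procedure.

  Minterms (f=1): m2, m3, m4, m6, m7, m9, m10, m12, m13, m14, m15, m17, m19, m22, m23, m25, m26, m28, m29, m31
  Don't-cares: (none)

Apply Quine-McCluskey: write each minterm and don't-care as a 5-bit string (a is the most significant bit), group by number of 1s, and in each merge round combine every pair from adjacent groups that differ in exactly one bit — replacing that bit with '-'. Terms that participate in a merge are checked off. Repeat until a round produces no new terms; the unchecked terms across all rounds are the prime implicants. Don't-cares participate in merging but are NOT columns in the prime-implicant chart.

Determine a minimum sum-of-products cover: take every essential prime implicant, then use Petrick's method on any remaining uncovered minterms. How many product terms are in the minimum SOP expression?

size-2^0 implicants → 00010(✓)  00011(✓)  00100(✓)  00110(✓)  00111(✓)  01001(✓)  01010(✓)  01100(✓)  01101(✓)  01110(✓)  01111(✓)  10001(✓)  10011(✓)  10110(✓)  10111(✓)  11001(✓)  11010(✓)  11100(✓)  11101(✓)  11111(✓)
size-2^1 implicants → -0011(✓)  -0110(✓)  -0111(✓)  -1001(✓)  -1010  -1100(✓)  -1101(✓)  -1111(✓)  0-010(✓)  0-100(✓)  0-110(✓)  0-111(✓)  00-10(✓)  00-11(✓)  0001-(✓)  001-0(✓)  0011-(✓)  01-01(✓)  01-10(✓)  011-0(✓)  011-1(✓)  0110-(✓)  0111-(✓)  1-001  1-111(✓)  10-11(✓)  100-1  1011-(✓)  11-01(✓)  111-1(✓)  1110-(✓)
size-2^2 implicants → --111  -0-11  -011-  -1-01  -11-1  -110-  0--10  0-1-0  0-11-  00-1-  011--
Unchecked terms (primes): --111, -0-11, -011-, -1-01, -1010, -11-1, -110-, 0--10, 0-1-0, 0-11-, 00-1-, 011--, 1-001, 100-1
Minterm coverage:
  m2 ⊆ 0--10,00-1-
  m3 ⊆ -0-11,00-1-
  m4 ⊆ 0-1-0 [E]
  m6 ⊆ -011-,0--10,0-1-0,0-11-,00-1-
  m7 ⊆ --111,-0-11,-011-,0-11-,00-1-
  m9 ⊆ -1-01 [E]
  m10 ⊆ -1010,0--10
  m12 ⊆ -110-,0-1-0,011--
  m13 ⊆ -1-01,-11-1,-110-,011--
  m14 ⊆ 0--10,0-1-0,0-11-,011--
  m15 ⊆ --111,-11-1,0-11-,011--
  m17 ⊆ 1-001,100-1
  m19 ⊆ -0-11,100-1
  m22 ⊆ -011- [E]
  m23 ⊆ --111,-0-11,-011-
  m25 ⊆ -1-01,1-001
  m26 ⊆ -1010 [E]
  m28 ⊆ -110- [E]
  m29 ⊆ -1-01,-11-1,-110-
  m31 ⊆ --111,-11-1
E = {-011-, -1-01, -1010, -110-, 0-1-0}
Petrick residual → --111, 00-1-, 100-1
Cover = cde + b'cd + bd'e + bc'de' + bcd' + a'ce' + a'b'd + ab'c'e  |cover|=8

8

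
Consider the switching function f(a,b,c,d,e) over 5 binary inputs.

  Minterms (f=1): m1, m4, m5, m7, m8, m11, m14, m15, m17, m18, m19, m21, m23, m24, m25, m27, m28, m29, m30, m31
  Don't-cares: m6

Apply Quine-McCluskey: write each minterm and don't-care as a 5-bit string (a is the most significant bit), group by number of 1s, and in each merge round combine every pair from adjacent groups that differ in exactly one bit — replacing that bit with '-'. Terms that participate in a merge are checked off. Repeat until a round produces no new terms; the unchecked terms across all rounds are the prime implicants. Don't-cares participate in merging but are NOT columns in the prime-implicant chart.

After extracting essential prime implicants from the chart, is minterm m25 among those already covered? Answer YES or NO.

NO

[col 0] 00001*, 00100*, 00101*, 00110*, 00111*, 01000*, 01011*, 01110*, 01111*, 10001*, 10010*, 10011*, 10101*, 10111*, 11000*, 11001*, 11011*, 11100*, 11101*, 11110*, 11111*
[col 1] -0001*, -0101*, -0111*, -1000, -1011*, -1110*, -1111*, 0-110*, 0-111*, 00-01*, 001-0*, 001-1*, 0010-*, 0011-*, 01-11*, 0111-*, 1-001*, 1-011*, 1-101*, 1-111*, 10-01*, 10-11*, 100-1*, 1001-, 101-1*, 11-00*, 11-01*, 11-11*, 110-1*, 1100-*, 111-0*, 111-1*, 1110-*, 1111-*
[col 2] --111, -0-01, -01-1, -1-11, -111-, 0-11-, 001--, 1--01*, 1--11*, 1-0-1*, 1-1-1*, 10--1*, 11--1*, 11-0-, 111--
[col 3] 1---1
Prime implicants: --111, -0-01, -01-1, -1-11, -1000, -111-, 0-11-, 001--, 1---1, 1001-, 11-0-, 111--
PI chart (minterm → PIs covering it):
  1 | -0-01  (sole → essential)
  4 | 001--  (sole → essential)
  5 | -0-01,-01-1,001--
  7 | --111,-01-1,0-11-,001--
  8 | -1000  (sole → essential)
  11 | -1-11  (sole → essential)
  14 | -111-,0-11-
  15 | --111,-1-11,-111-,0-11-
  17 | -0-01,1---1
  18 | 1001-  (sole → essential)
  19 | 1---1,1001-
  21 | -0-01,-01-1,1---1
  23 | --111,-01-1,1---1
  24 | -1000,11-0-
  25 | 1---1,11-0-
  27 | -1-11,1---1
  28 | 11-0-,111--
  29 | 1---1,11-0-,111--
  30 | -111-,111--
  31 | --111,-1-11,-111-,1---1,111--
Essential prime implicants: -0-01, -1-11, -1000, 001--, 1001-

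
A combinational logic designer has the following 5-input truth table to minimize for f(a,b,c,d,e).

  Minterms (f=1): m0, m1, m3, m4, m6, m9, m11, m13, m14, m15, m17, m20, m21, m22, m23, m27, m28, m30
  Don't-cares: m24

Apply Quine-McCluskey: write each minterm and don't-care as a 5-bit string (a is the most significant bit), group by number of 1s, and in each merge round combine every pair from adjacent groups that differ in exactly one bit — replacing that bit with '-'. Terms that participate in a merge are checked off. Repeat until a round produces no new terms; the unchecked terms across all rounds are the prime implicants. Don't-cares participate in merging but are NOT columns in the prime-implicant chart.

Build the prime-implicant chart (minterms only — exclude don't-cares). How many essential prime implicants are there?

4

size-2^0 implicants → 00000(✓)  00001(✓)  00011(✓)  00100(✓)  00110(✓)  01001(✓)  01011(✓)  01101(✓)  01110(✓)  01111(✓)  10001(✓)  10100(✓)  10101(✓)  10110(✓)  10111(✓)  11000(✓)  11011(✓)  11100(✓)  11110(✓)
size-2^1 implicants → -0001  -0100(✓)  -0110(✓)  -1011  -1110(✓)  0-001(✓)  0-011(✓)  0-110(✓)  00-00  000-1(✓)  0000-  001-0(✓)  01-01(✓)  01-11(✓)  010-1(✓)  011-1(✓)  0111-  1-100(✓)  1-110(✓)  10-01  101-0(✓)  101-1(✓)  1010-(✓)  1011-(✓)  11-00  111-0(✓)
size-2^2 implicants → --110  -01-0  0-0-1  01--1  1-1-0  101--
Unchecked terms (primes): --110, -0001, -01-0, -1011, 0-0-1, 00-00, 0000-, 01--1, 0111-, 1-1-0, 10-01, 101--, 11-00
Minterm coverage:
  m0 ⊆ 00-00,0000-
  m1 ⊆ -0001,0-0-1,0000-
  m3 ⊆ 0-0-1 [E]
  m4 ⊆ -01-0,00-00
  m6 ⊆ --110,-01-0
  m9 ⊆ 0-0-1,01--1
  m11 ⊆ -1011,0-0-1,01--1
  m13 ⊆ 01--1 [E]
  m14 ⊆ --110,0111-
  m15 ⊆ 01--1,0111-
  m17 ⊆ -0001,10-01
  m20 ⊆ -01-0,1-1-0,101--
  m21 ⊆ 10-01,101--
  m22 ⊆ --110,-01-0,1-1-0,101--
  m23 ⊆ 101-- [E]
  m27 ⊆ -1011 [E]
  m28 ⊆ 1-1-0,11-00
  m30 ⊆ --110,1-1-0
E = {-1011, 0-0-1, 01--1, 101--}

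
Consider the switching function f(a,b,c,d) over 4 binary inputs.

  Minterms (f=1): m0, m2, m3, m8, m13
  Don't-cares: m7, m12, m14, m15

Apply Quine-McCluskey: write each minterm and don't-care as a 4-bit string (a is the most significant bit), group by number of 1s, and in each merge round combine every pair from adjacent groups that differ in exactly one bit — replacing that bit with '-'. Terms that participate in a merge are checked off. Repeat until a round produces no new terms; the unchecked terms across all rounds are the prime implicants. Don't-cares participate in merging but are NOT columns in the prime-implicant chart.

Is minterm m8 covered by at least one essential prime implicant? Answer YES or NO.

[col 0] 0000*, 0010*, 0011*, 0111*, 1000*, 1100*, 1101*, 1110*, 1111*
[col 1] -000, -111, 0-11, 00-0, 001-, 1-00, 11-0*, 11-1*, 110-*, 111-*
[col 2] 11--
Prime implicants: -000, -111, 0-11, 00-0, 001-, 1-00, 11--
PI chart (minterm → PIs covering it):
  0 | -000,00-0
  2 | 00-0,001-
  3 | 0-11,001-
  8 | -000,1-00
  13 | 11--  (sole → essential)
Essential prime implicants: 11--

NO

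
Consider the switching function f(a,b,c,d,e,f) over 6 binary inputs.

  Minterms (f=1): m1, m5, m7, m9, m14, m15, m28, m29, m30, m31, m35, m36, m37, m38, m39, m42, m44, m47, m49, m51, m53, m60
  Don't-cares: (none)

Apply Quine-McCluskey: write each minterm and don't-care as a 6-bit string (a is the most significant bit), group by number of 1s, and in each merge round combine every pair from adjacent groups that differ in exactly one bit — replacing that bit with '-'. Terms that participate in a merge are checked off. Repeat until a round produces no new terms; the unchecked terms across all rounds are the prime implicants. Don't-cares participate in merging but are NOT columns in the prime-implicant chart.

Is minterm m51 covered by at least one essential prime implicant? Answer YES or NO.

Round 0: 000001✓ 000101✓ 000111✓ 001001✓ 001110✓ 001111✓ 011100✓ 011101✓ 011110✓ 011111✓ 100011✓ 100100✓ 100101✓ 100110✓ 100111✓ 101010 101100✓ 101111✓ 110001✓ 110011✓ 110101✓ 111100✓
Round 1: -00101✓ -00111✓ -01111✓ -11100 0-1110✓ 0-1111✓ 00-001 00-111✓ 000-01 0001-1✓ 00111-✓ 0111-0✓ 0111-1✓ 01110-✓ 01111-✓ 1-0011 1-0101 1-1100 10-100 10-111✓ 100-11 1001-0✓ 1001-1✓ 10010-✓ 10011-✓ 110-01 1100-1
Round 2: -0-111 -001-1 0-111- 0111-- 1001--
PIs = {-0-111, -001-1, -11100, 0-111-, 00-001, 000-01, 0111--, 1-0011, 1-0101, 1-1100, 10-100, 100-11, 1001--, 101010, 110-01, 1100-1}
Coverage chart:
  m1: 00-001,000-01
  m5: -001-1,000-01
  m7: -0-111,-001-1
  m9: 00-001 ←essential
  m14: 0-111- ←essential
  m15: -0-111,0-111-
  m28: -11100,0111--
  m29: 0111-- ←essential
  m30: 0-111-,0111--
  m31: 0-111-,0111--
  m35: 1-0011,100-11
  m36: 10-100,1001--
  m37: -001-1,1-0101,1001--
  m38: 1001-- ←essential
  m39: -0-111,-001-1,100-11,1001--
  m42: 101010 ←essential
  m44: 1-1100,10-100
  m47: -0-111 ←essential
  m49: 110-01,1100-1
  m51: 1-0011,1100-1
  m53: 1-0101,110-01
  m60: -11100,1-1100
Essential: -0-111, 0-111-, 00-001, 0111--, 1001--, 101010

NO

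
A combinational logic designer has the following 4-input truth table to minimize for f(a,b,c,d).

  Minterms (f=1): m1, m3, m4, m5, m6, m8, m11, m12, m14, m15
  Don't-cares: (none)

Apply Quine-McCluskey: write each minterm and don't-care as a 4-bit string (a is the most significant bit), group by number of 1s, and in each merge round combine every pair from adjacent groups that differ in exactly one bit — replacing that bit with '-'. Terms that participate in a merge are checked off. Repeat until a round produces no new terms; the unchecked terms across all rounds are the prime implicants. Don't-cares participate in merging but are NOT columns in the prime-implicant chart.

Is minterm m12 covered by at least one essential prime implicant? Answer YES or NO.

size-2^0 implicants → 0001(✓)  0011(✓)  0100(✓)  0101(✓)  0110(✓)  1000(✓)  1011(✓)  1100(✓)  1110(✓)  1111(✓)
size-2^1 implicants → -011  -100(✓)  -110(✓)  0-01  00-1  01-0(✓)  010-  1-00  1-11  11-0(✓)  111-
size-2^2 implicants → -1-0
Unchecked terms (primes): -011, -1-0, 0-01, 00-1, 010-, 1-00, 1-11, 111-
Minterm coverage:
  m1 ⊆ 0-01,00-1
  m3 ⊆ -011,00-1
  m4 ⊆ -1-0,010-
  m5 ⊆ 0-01,010-
  m6 ⊆ -1-0 [E]
  m8 ⊆ 1-00 [E]
  m11 ⊆ -011,1-11
  m12 ⊆ -1-0,1-00
  m14 ⊆ -1-0,111-
  m15 ⊆ 1-11,111-
E = {-1-0, 1-00}

YES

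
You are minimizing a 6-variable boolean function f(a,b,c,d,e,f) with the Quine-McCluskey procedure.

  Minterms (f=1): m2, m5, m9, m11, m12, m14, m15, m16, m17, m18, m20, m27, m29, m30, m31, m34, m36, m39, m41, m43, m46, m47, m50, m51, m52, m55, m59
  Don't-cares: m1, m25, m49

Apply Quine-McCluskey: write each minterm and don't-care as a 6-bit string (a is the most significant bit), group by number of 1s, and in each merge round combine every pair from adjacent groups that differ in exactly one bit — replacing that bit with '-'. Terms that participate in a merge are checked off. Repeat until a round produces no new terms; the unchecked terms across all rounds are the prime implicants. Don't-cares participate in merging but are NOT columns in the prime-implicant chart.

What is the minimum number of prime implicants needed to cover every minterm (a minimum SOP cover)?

12

size-2^0 implicants → 000001(✓)  000010(✓)  000101(✓)  001001(✓)  001011(✓)  001100(✓)  001110(✓)  001111(✓)  010000(✓)  010001(✓)  010010(✓)  010100(✓)  011001(✓)  011011(✓)  011101(✓)  011110(✓)  011111(✓)  100010(✓)  100100(✓)  100111(✓)  101001(✓)  101011(✓)  101110(✓)  101111(✓)  110001(✓)  110010(✓)  110011(✓)  110100(✓)  110111(✓)  111011(✓)
size-2^1 implicants → -00010(✓)  -01001(✓)  -01011(✓)  -01110(✓)  -01111(✓)  -10001  -10010(✓)  -10100  -11011(✓)  0-0001(✓)  0-0010(✓)  0-1001(✓)  0-1011(✓)  0-1110(✓)  0-1111(✓)  00-001(✓)  000-01  001-11(✓)  0010-1(✓)  0011-0  00111-(✓)  01-001(✓)  010-00  0100-0  01000-  011-01(✓)  011-11(✓)  0110-1(✓)  0111-1(✓)  01111-(✓)  1-0010(✓)  1-0100  1-0111  1-1011(✓)  10-111  101-11(✓)  1010-1(✓)  10111-(✓)  11-011  110-11  1100-1  11001-
size-2^2 implicants → --0010  --1011  -01-11  -010-1  -0111-  0--001  0-1-11  0-10-1  0-111-  011--1
Unchecked terms (primes): --0010, --1011, -01-11, -010-1, -0111-, -10001, -10100, 0--001, 0-1-11, 0-10-1, 0-111-, 000-01, 0011-0, 010-00, 0100-0, 01000-, 011--1, 1-0100, 1-0111, 10-111, 11-011, 110-11, 1100-1, 11001-
Minterm coverage:
  m2 ⊆ --0010 [E]
  m5 ⊆ 000-01 [E]
  m9 ⊆ -010-1,0--001,0-10-1
  m11 ⊆ --1011,-01-11,-010-1,0-1-11,0-10-1
  m12 ⊆ 0011-0 [E]
  m14 ⊆ -0111-,0-111-,0011-0
  m15 ⊆ -01-11,-0111-,0-1-11,0-111-
  m16 ⊆ 010-00,0100-0,01000-
  m17 ⊆ -10001,0--001,01000-
  m18 ⊆ --0010,0100-0
  m20 ⊆ -10100,010-00
  m27 ⊆ --1011,0-1-11,0-10-1,011--1
  m29 ⊆ 011--1 [E]
  m30 ⊆ 0-111- [E]
  m31 ⊆ 0-1-11,0-111-,011--1
  m34 ⊆ --0010 [E]
  m36 ⊆ 1-0100 [E]
  m39 ⊆ 1-0111,10-111
  m41 ⊆ -010-1 [E]
  m43 ⊆ --1011,-01-11,-010-1
  m46 ⊆ -0111- [E]
  m47 ⊆ -01-11,-0111-,10-111
  m50 ⊆ --0010,11001-
  m51 ⊆ 11-011,110-11,1100-1,11001-
  m52 ⊆ -10100,1-0100
  m55 ⊆ 1-0111,110-11
  m59 ⊆ --1011,11-011
E = {--0010, -010-1, -0111-, 0-111-, 000-01, 0011-0, 011--1, 1-0100}
Petrick residual → -10001, 010-00, 1-0111, 11-011
Cover = c'd'ef' + b'cd'f + b'cde + bc'd'e'f + a'cde + a'b'c'e'f + a'b'cdf' + a'bc'e'f' + a'bcf + ac'de'f' + ac'def + abd'ef  |cover|=12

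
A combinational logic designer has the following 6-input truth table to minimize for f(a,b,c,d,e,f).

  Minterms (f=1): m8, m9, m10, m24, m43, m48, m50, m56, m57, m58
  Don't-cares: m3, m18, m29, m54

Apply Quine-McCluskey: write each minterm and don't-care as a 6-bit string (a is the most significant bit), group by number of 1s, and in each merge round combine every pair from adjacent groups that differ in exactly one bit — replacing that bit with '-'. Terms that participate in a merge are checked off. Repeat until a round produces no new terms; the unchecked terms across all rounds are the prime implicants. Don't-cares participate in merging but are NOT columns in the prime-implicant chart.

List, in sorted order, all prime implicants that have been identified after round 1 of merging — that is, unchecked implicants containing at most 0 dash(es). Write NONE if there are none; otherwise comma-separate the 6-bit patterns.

000011, 011101, 101011

size-2^0 implicants → 000011  001000(✓)  001001(✓)  001010(✓)  010010(✓)  011000(✓)  011101  101011  110000(✓)  110010(✓)  110110(✓)  111000(✓)  111001(✓)  111010(✓)
size-2^1 implicants → -10010  -11000  0-1000  0010-0  00100-  11-000(✓)  11-010(✓)  110-10  1100-0(✓)  1110-0(✓)  11100-
size-2^2 implicants → 11-0-0
Unchecked terms (primes): -10010, -11000, 0-1000, 000011, 0010-0, 00100-, 011101, 101011, 11-0-0, 110-10, 11100-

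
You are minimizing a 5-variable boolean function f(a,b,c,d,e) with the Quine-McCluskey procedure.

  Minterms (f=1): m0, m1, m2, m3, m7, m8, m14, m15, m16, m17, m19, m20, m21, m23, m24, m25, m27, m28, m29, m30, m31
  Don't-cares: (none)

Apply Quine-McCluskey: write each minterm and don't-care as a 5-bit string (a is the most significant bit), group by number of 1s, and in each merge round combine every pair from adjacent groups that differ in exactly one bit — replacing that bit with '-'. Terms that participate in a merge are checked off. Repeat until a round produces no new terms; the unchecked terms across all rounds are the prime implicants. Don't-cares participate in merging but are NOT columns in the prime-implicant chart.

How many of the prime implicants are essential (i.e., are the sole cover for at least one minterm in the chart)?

5

[col 0] 00000*, 00001*, 00010*, 00011*, 00111*, 01000*, 01110*, 01111*, 10000*, 10001*, 10011*, 10100*, 10101*, 10111*, 11000*, 11001*, 11011*, 11100*, 11101*, 11110*, 11111*
[col 1] -0000*, -0001*, -0011*, -0111*, -1000*, -1110*, -1111*, 0-000*, 0-111*, 00-11*, 000-0*, 000-1*, 0000-*, 0001-*, 0111-*, 1-000*, 1-001*, 1-011*, 1-100*, 1-101*, 1-111*, 10-00*, 10-01*, 10-11*, 100-1*, 1000-*, 101-1*, 1010-*, 11-00*, 11-01*, 11-11*, 110-1*, 1100-*, 111-0*, 111-1*, 1110-*, 1111-*
[col 2] --000, --111, -0-11, -00-1, -000-, -111-, 000--, 1--00*, 1--01*, 1--11*, 1-0-1*, 1-00-*, 1-1-1*, 1-10-*, 10--1*, 10-0-*, 11--1*, 11-0-*, 111--
[col 3] 1---1, 1--0-
Prime implicants: --000, --111, -0-11, -00-1, -000-, -111-, 000--, 1---1, 1--0-, 111--
PI chart (minterm → PIs covering it):
  0 | --000,-000-,000--
  1 | -00-1,-000-,000--
  2 | 000--  (sole → essential)
  3 | -0-11,-00-1,000--
  7 | --111,-0-11
  8 | --000  (sole → essential)
  14 | -111-  (sole → essential)
  15 | --111,-111-
  16 | --000,-000-,1--0-
  17 | -00-1,-000-,1---1,1--0-
  19 | -0-11,-00-1,1---1
  20 | 1--0-  (sole → essential)
  21 | 1---1,1--0-
  23 | --111,-0-11,1---1
  24 | --000,1--0-
  25 | 1---1,1--0-
  27 | 1---1  (sole → essential)
  28 | 1--0-,111--
  29 | 1---1,1--0-,111--
  30 | -111-,111--
  31 | --111,-111-,1---1,111--
Essential prime implicants: --000, -111-, 000--, 1---1, 1--0-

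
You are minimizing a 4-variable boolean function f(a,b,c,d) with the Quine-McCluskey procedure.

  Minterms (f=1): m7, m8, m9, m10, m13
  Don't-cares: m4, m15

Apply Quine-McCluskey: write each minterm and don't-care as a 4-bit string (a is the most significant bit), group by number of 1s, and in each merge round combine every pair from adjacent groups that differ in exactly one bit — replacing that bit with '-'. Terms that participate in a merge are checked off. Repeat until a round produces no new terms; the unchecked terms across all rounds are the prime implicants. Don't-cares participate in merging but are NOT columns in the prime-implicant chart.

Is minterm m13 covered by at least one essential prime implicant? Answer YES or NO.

NO

size-2^0 implicants → 0100  0111(✓)  1000(✓)  1001(✓)  1010(✓)  1101(✓)  1111(✓)
size-2^1 implicants → -111  1-01  10-0  100-  11-1
Unchecked terms (primes): -111, 0100, 1-01, 10-0, 100-, 11-1
Minterm coverage:
  m7 ⊆ -111 [E]
  m8 ⊆ 10-0,100-
  m9 ⊆ 1-01,100-
  m10 ⊆ 10-0 [E]
  m13 ⊆ 1-01,11-1
E = {-111, 10-0}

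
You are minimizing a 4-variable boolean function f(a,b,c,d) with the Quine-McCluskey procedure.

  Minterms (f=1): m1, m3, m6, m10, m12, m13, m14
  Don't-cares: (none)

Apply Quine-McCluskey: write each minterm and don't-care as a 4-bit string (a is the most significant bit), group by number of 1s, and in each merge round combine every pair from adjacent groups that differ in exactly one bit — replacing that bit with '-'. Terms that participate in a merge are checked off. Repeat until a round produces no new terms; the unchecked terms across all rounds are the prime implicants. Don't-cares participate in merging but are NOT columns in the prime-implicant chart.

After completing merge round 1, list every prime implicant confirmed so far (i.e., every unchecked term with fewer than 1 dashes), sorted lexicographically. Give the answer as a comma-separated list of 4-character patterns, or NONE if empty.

NONE

[col 0] 0001*, 0011*, 0110*, 1010*, 1100*, 1101*, 1110*
[col 1] -110, 00-1, 1-10, 11-0, 110-
Prime implicants: -110, 00-1, 1-10, 11-0, 110-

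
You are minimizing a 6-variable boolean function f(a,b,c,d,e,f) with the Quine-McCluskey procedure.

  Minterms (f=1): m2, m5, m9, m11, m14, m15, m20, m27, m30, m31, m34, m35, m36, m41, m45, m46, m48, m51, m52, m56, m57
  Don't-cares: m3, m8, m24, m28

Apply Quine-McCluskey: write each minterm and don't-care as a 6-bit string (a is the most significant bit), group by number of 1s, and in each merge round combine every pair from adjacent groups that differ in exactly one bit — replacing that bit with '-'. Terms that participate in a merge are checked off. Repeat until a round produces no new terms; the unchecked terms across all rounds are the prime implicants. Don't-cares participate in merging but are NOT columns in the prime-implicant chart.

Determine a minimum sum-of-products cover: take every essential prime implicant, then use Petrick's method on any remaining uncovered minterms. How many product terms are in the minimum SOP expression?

12

[col 0] 000010*, 000011*, 000101, 001000*, 001001*, 001011*, 001110*, 001111*, 010100*, 011000*, 011011*, 011100*, 011110*, 011111*, 100010*, 100011*, 100100*, 101001*, 101101*, 101110*, 110000*, 110011*, 110100*, 111000*, 111001*
[col 1] -00010*, -00011*, -01001, -01110, -10100, -11000, 0-1000, 0-1011*, 0-1110*, 0-1111*, 00-011, 00001-*, 001-11*, 0010-1, 00100-, 00111-*, 01-100, 011-00, 011-11*, 0111-0, 01111-*, 1-0011, 1-0100, 1-1001, 10001-*, 101-01, 11-000, 110-00, 11100-
[col 2] -0001-, 0-1-11, 0-111-
Prime implicants: -0001-, -01001, -01110, -10100, -11000, 0-1-11, 0-1000, 0-111-, 00-011, 000101, 0010-1, 00100-, 01-100, 011-00, 0111-0, 1-0011, 1-0100, 1-1001, 101-01, 11-000, 110-00, 11100-
PI chart (minterm → PIs covering it):
  2 | -0001-  (sole → essential)
  5 | 000101  (sole → essential)
  9 | -01001,0010-1,00100-
  11 | 0-1-11,00-011,0010-1
  14 | -01110,0-111-
  15 | 0-1-11,0-111-
  20 | -10100,01-100
  27 | 0-1-11  (sole → essential)
  30 | 0-111-,0111-0
  31 | 0-1-11,0-111-
  34 | -0001-  (sole → essential)
  35 | -0001-,1-0011
  36 | 1-0100  (sole → essential)
  41 | -01001,1-1001,101-01
  45 | 101-01  (sole → essential)
  46 | -01110  (sole → essential)
  48 | 11-000,110-00
  51 | 1-0011  (sole → essential)
  52 | -10100,1-0100,110-00
  56 | -11000,11-000,11100-
  57 | 1-1001,11100-
Essential prime implicants: -0001-, -01110, 0-1-11, 000101, 1-0011, 1-0100, 101-01
Petrick residual → -01001, -10100, 0-111-, 1-1001, 11-000
Minimum SOP uses 12 PIs: b'c'd'e + b'cd'e'f + b'cdef' + bc'de'f' + a'cef + a'cde + a'b'c'de'f + ac'd'ef + ac'de'f' + acd'e'f + ab'ce'f + abd'e'f'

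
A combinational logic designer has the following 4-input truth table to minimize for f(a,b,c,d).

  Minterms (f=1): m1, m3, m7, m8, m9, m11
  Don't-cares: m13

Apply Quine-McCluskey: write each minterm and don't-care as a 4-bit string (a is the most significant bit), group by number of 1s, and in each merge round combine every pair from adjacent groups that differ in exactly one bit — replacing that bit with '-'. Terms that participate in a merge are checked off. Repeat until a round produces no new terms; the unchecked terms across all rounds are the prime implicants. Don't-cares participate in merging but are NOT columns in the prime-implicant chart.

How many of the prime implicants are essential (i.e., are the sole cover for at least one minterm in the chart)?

3

size-2^0 implicants → 0001(✓)  0011(✓)  0111(✓)  1000(✓)  1001(✓)  1011(✓)  1101(✓)
size-2^1 implicants → -001(✓)  -011(✓)  0-11  00-1(✓)  1-01  10-1(✓)  100-
size-2^2 implicants → -0-1
Unchecked terms (primes): -0-1, 0-11, 1-01, 100-
Minterm coverage:
  m1 ⊆ -0-1 [E]
  m3 ⊆ -0-1,0-11
  m7 ⊆ 0-11 [E]
  m8 ⊆ 100- [E]
  m9 ⊆ -0-1,1-01,100-
  m11 ⊆ -0-1 [E]
E = {-0-1, 0-11, 100-}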